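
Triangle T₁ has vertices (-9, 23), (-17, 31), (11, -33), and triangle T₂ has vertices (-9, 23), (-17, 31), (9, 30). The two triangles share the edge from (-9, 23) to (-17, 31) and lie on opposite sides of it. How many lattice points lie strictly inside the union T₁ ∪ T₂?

The union is the simple quadrilateral with vertices (-9, 23), (11, -33), (-17, 31), (9, 30) in order.
Using the shoelace formula, 2A = |[(-9)·(-33) − 11·23] + [11·31 − (-17)·(-33)] + [(-17)·30 − 9·31] + [9·23 − (-9)·30]| = 488, so the area is 244.
The number of boundary lattice points is Σ gcd(|Δx|,|Δy|) = gcd(20,56) + gcd(28,64) + gcd(26,1) + gcd(18,7) = 4+4+1+1 = 10.
By Pick's theorem I = A − B/2 + 1 = 244 − 10/2 + 1 = 240.

240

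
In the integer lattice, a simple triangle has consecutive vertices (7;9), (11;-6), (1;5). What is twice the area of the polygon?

Using the shoelace formula, 2A = |(7·(-6) − 11·9) + (11·5 − 1·(-6)) + (1·9 − 7·5)| = 106, so the area is 53.

106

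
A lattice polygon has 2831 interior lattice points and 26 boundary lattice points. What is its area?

2843

By Pick's theorem, A = I + B/2 − 1 = 2831 + 26/2 − 1 = 2843.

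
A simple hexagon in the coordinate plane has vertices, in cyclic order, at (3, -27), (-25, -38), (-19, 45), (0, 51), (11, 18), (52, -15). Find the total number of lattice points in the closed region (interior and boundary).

3322

By the shoelace formula, twice the signed area is |[3·(-38) − (-25)·(-27)] + [(-25)·45 − (-19)·(-38)] + [(-19)·51 − 0·45] + [0·18 − 11·51] + [11·(-15) − 52·18] + [52·(-27) − 3·(-15)]| = 6626, so the area is 3313.
Along each edge there are gcd(|Δx|,|Δy|)+1 lattice points, so counting each shared vertex once the boundary has gcd(28,11) + gcd(6,83) + gcd(19,6) + gcd(11,33) + gcd(41,33) + gcd(49,12) = 1+1+1+11+1+1 = 16.
Pick's theorem gives I = A − B/2 + 1 = 3313 − 16/2 + 1 = 3306, so the closed region contains I + B = 3306 + 16 = 3322 lattice points.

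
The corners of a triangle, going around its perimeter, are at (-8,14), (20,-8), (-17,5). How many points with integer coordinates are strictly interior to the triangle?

Using the shoelace formula, 2A = |[(-8)·(-8) − 20·14] + [20·5 − (-17)·(-8)] + [(-17)·14 − (-8)·5]| = 450, so the area is 225.
Summing gcd(|Δx|,|Δy|) over the edges gives the boundary count: gcd(28,22) + gcd(37,13) + gcd(9,9) = 2+1+9 = 12.
Pick's theorem gives I = A − B/2 + 1 = 225 − 12/2 + 1 = 220.

220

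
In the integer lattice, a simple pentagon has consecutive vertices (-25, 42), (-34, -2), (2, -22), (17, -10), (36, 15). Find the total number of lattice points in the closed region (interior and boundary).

By the shoelace formula, twice the signed area is |((-25)·(-2) − (-34)·42) + ((-34)·(-22) − 2·(-2)) + (2·(-10) − 17·(-22)) + (17·15 − 36·(-10)) + (36·42 − (-25)·15)| = 5086, so the area is 2543.
The number of boundary lattice points is Σ gcd(|Δx|,|Δy|) = gcd(9,44) + gcd(36,20) + gcd(15,12) + gcd(19,25) + gcd(61,27) = 1+4+3+1+1 = 10.
Pick's theorem gives I = A − B/2 + 1 = 2543 − 10/2 + 1 = 2539, so the closed region contains I + B = 2539 + 10 = 2549 lattice points.

2549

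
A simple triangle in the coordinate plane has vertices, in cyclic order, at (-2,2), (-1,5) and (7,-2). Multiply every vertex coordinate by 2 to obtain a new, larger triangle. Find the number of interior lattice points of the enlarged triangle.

Using the shoelace formula, 2A = |[(-2)·5 − (-1)·2] + [(-1)·(-2) − 7·5] + [7·2 − (-2)·(-2)]| = 31, so the area is 15.5.
Summing gcd(|Δx|,|Δy|) over the edges gives the boundary count: gcd(1,3) + gcd(8,7) + gcd(9,4) = 1+1+1 = 3.
Scaling by 2 multiplies the area by 2² = 4 (so the new area is 62) and multiplies the boundary lattice-point count by 2, giving 6.
By Pick's theorem, the interior count of the dilated polygon is 62 − 6/2 + 1 = 60.

60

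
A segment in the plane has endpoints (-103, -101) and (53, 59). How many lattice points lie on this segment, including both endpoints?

The number of lattice points on a segment between lattice points is gcd(|Δx|,|Δy|) + 1 = gcd(156,160) + 1 = 4 + 1 = 5.

5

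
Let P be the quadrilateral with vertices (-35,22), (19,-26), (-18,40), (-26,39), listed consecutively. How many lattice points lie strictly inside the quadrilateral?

954

By the shoelace formula, twice the signed area is |[(-35)·(-26) − 19·22] + [19·40 − (-18)·(-26)] + [(-18)·39 − (-26)·40] + [(-26)·22 − (-35)·39]| = 1915, so the area is 957.5.
The number of boundary lattice points is Σ gcd(|Δx|,|Δy|) = gcd(54,48) + gcd(37,66) + gcd(8,1) + gcd(9,17) = 6+1+1+1 = 9.
By Pick's theorem A = I + B/2 − 1, so I = 957.5 − 9/2 + 1 = 954.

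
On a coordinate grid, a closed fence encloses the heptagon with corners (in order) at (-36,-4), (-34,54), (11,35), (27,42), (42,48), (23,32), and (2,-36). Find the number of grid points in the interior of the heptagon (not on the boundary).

Using the shoelace formula, 2A = |((-36)·54 − (-34)·(-4)) + ((-34)·35 − 11·54) + (11·42 − 27·35) + (27·48 − 42·42) + (42·32 − 23·48) + (23·(-36) − 2·32) + (2·(-4) − (-36)·(-36))| = 6771, so the area is 3385.5.
Along each edge there are gcd(|Δx|,|Δy|)+1 lattice points, so counting each shared vertex once the boundary has gcd(2,58) + gcd(45,19) + gcd(16,7) + gcd(15,6) + gcd(19,16) + gcd(21,68) + gcd(38,32) = 2+1+1+3+1+1+2 = 11.
Pick's theorem gives I = A − B/2 + 1 = 3385.5 − 11/2 + 1 = 3381.

3381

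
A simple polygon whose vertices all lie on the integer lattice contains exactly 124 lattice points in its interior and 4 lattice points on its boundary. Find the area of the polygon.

By Pick's theorem, A = I + B/2 − 1 = 124 + 4/2 − 1 = 125.

125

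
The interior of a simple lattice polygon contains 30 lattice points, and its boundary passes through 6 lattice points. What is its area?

32

By Pick's theorem, A = I + B/2 − 1 = 30 + 6/2 − 1 = 32.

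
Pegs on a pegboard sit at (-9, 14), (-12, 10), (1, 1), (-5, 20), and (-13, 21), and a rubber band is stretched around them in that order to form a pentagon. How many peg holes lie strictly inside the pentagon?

The shoelace formula gives twice the area as |((-9)·10 − (-12)·14) + ((-12)·1 − 1·10) + (1·20 − (-5)·1) + ((-5)·21 − (-13)·20) + ((-13)·14 − (-9)·21)| = 243, so the area is 243/2.
Along each edge there are gcd(|Δx|,|Δy|)+1 lattice points, so counting each shared vertex once the boundary has gcd(3,4) + gcd(13,9) + gcd(6,19) + gcd(8,1) + gcd(4,7) = 1+1+1+1+1 = 5.
By Pick's theorem A = I + B/2 − 1, so I = 243/2 − 5/2 + 1 = 120.

120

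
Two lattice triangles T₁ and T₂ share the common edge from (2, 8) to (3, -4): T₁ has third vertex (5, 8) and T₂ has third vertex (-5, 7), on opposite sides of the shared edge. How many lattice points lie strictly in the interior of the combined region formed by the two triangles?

58

The union is the simple quadrilateral with vertices (2, 8), (5, 8), (3, -4), (-5, 7) in order.
Using the shoelace formula, 2A = |[2·8 − 5·8] + [5·(-4) − 3·8] + [3·7 − (-5)·(-4)] + [(-5)·8 − 2·7]| = 121, so the area is 121/2.
Along each edge there are gcd(|Δx|,|Δy|)+1 lattice points, so counting each shared vertex once the boundary has gcd(3,0) + gcd(2,12) + gcd(8,11) + gcd(7,1) = 3+2+1+1 = 7.
By Pick's theorem I = A − B/2 + 1 = 121/2 − 7/2 + 1 = 58.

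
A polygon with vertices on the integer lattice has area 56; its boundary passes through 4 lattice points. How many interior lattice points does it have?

55

Pick's theorem A = I + B/2 − 1 rearranges to I = A − B/2 + 1 = 56 − 4/2 + 1 = 55.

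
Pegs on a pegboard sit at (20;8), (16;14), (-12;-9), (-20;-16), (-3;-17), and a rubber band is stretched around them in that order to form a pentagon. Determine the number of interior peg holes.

396

The shoelace formula gives twice the area as |(20·14 − 16·8) + (16·(-9) − (-12)·14) + ((-12)·(-16) − (-20)·(-9)) + ((-20)·(-17) − (-3)·(-16)) + ((-3)·8 − 20·(-17))| = 796, so the area is 398.
The number of boundary lattice points is Σ gcd(|Δx|,|Δy|) = gcd(4,6) + gcd(28,23) + gcd(8,7) + gcd(17,1) + gcd(23,25) = 2+1+1+1+1 = 6.
By Pick's theorem A = I + B/2 − 1, so I = 398 − 6/2 + 1 = 396.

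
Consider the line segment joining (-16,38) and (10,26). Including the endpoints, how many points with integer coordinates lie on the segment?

The number of lattice points on a segment between lattice points is gcd(|Δx|,|Δy|) + 1 = gcd(26,12) + 1 = 2 + 1 = 3.

3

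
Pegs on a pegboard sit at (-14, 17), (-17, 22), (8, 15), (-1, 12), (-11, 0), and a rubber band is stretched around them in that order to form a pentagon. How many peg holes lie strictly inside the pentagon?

By the shoelace formula, twice the signed area is |[(-14)·22 − (-17)·17] + [(-17)·15 − 8·22] + [8·12 − (-1)·15] + [(-1)·0 − (-11)·12] + [(-11)·17 − (-14)·0]| = 394, so the area is 197.
Along each edge there are gcd(|Δx|,|Δy|)+1 lattice points, so counting each shared vertex once the boundary has gcd(3,5) + gcd(25,7) + gcd(9,3) + gcd(10,12) + gcd(3,17) = 1+1+3+2+1 = 8.
Pick's theorem gives I = A − B/2 + 1 = 197 − 8/2 + 1 = 194.

194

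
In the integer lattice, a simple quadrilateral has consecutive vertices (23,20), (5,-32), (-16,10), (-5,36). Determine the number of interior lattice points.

1363

By the shoelace formula, twice the signed area is |[23·(-32) − 5·20] + [5·10 − (-16)·(-32)] + [(-16)·36 − (-5)·10] + [(-5)·20 − 23·36]| = 2752, so the area is 1376.
Summing gcd(|Δx|,|Δy|) over the edges gives the boundary count: gcd(18,52) + gcd(21,42) + gcd(11,26) + gcd(28,16) = 2+21+1+4 = 28.
By Pick's theorem A = I + B/2 − 1, so I = 1376 − 28/2 + 1 = 1363.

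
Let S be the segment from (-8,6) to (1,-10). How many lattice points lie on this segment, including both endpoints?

The number of lattice points on a segment between lattice points is gcd(|Δx|,|Δy|) + 1 = gcd(9,16) + 1 = 1 + 1 = 2.

2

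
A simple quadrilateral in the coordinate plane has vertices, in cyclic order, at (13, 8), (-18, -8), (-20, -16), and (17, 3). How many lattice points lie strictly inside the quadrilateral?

The shoelace formula gives twice the area as |[13·(-8) − (-18)·8] + [(-18)·(-16) − (-20)·(-8)] + [(-20)·3 − 17·(-16)] + [17·8 − 13·3]| = 477, so the area is 477/2.
Summing gcd(|Δx|,|Δy|) over the edges gives the boundary count: gcd(31,16) + gcd(2,8) + gcd(37,19) + gcd(4,5) = 1+2+1+1 = 5.
Pick's theorem gives I = A − B/2 + 1 = 477/2 − 5/2 + 1 = 237.

237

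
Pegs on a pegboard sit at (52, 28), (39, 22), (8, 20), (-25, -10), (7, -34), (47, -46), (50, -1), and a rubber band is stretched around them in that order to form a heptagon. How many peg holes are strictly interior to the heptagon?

By the shoelace formula, twice the signed area is |(52·22 − 39·28) + (39·20 − 8·22) + (8·(-10) − (-25)·20) + ((-25)·(-34) − 7·(-10)) + (7·(-46) − 47·(-34)) + (47·(-1) − 50·(-46)) + (50·28 − 52·(-1))| = 6977, so the area is 3488.5.
The number of boundary lattice points is Σ gcd(|Δx|,|Δy|) = gcd(13,6) + gcd(31,2) + gcd(33,30) + gcd(32,24) + gcd(40,12) + gcd(3,45) + gcd(2,29) = 1+1+3+8+4+3+1 = 21.
Pick's theorem gives I = A − B/2 + 1 = 3488.5 − 21/2 + 1 = 3479.

3479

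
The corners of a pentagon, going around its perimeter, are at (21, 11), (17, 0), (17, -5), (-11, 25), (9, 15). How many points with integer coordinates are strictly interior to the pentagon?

244

By the shoelace formula, twice the signed area is |[21·0 − 17·11] + [17·(-5) − 17·0] + [17·25 − (-11)·(-5)] + [(-11)·15 − 9·25] + [9·11 − 21·15]| = 508, so the area is 254.
Along each edge there are gcd(|Δx|,|Δy|)+1 lattice points, so counting each shared vertex once the boundary has gcd(4,11) + gcd(0,5) + gcd(28,30) + gcd(20,10) + gcd(12,4) = 1+5+2+10+4 = 22.
Pick's theorem gives I = A − B/2 + 1 = 254 − 22/2 + 1 = 244.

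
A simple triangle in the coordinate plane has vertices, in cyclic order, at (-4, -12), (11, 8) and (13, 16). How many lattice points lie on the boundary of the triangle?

Summing gcd(|Δx|,|Δy|) over the edges gives the boundary count: gcd(15,20) + gcd(2,8) + gcd(17,28) = 5+2+1 = 8.

8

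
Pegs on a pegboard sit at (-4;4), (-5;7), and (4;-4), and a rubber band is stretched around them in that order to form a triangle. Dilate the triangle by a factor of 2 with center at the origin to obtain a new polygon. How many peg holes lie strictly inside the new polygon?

The shoelace formula gives twice the area as |((-4)·7 − (-5)·4) + ((-5)·(-4) − 4·7) + (4·4 − (-4)·(-4))| = 16, so the area is 8.
Summing gcd(|Δx|,|Δy|) over the edges gives the boundary count: gcd(1,3) + gcd(9,11) + gcd(8,8) = 1+1+8 = 10.
Scaling by 2 multiplies the area by 2² = 4 (so the new area is 32) and multiplies the boundary lattice-point count by 2, giving 20.
By Pick's theorem, the interior count of the dilated polygon is 32 − 20/2 + 1 = 23.

23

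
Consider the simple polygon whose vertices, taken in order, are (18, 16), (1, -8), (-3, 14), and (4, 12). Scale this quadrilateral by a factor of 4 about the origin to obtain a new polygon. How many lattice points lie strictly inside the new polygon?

3301

Using the shoelace formula, 2A = |(18·(-8) − 1·16) + (1·14 − (-3)·(-8)) + ((-3)·12 − 4·14) + (4·16 − 18·12)| = 414, so the area is 207.
Along each edge there are gcd(|Δx|,|Δy|)+1 lattice points, so counting each shared vertex once the boundary has gcd(17,24) + gcd(4,22) + gcd(7,2) + gcd(14,4) = 1+2+1+2 = 6.
Scaling by 4 multiplies the area by 4² = 16 (so the new area is 3312) and multiplies the boundary lattice-point count by 4, giving 24.
By Pick's theorem, the interior count of the dilated polygon is 3312 − 24/2 + 1 = 3301.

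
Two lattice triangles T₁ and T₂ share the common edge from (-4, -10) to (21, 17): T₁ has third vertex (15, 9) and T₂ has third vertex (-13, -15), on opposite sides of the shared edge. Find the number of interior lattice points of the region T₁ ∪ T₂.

The union is the simple quadrilateral with vertices (-4, -10), (15, 9), (21, 17), (-13, -15) in order.
Using the shoelace formula, 2A = |[(-4)·9 − 15·(-10)] + [15·17 − 21·9] + [21·(-15) − (-13)·17] + [(-13)·(-10) − (-4)·(-15)]| = 156, so the area is 78.
The number of boundary lattice points is Σ gcd(|Δx|,|Δy|) = gcd(19,19) + gcd(6,8) + gcd(34,32) + gcd(9,5) = 19+2+2+1 = 24.
By Pick's theorem I = A − B/2 + 1 = 78 − 24/2 + 1 = 67.

67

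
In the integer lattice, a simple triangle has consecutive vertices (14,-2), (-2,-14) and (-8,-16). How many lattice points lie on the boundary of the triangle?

The number of boundary lattice points is Σ gcd(|Δx|,|Δy|) = gcd(16,12) + gcd(6,2) + gcd(22,14) = 4+2+2 = 8.

8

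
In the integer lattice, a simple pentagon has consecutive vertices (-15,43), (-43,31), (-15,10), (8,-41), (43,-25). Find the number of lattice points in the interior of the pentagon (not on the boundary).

By the shoelace formula, twice the signed area is |[(-15)·31 − (-43)·43] + [(-43)·10 − (-15)·31] + [(-15)·(-41) − 8·10] + [8·(-25) − 43·(-41)] + [43·43 − (-15)·(-25)]| = 4991, so the area is 4991/2.
Along each edge there are gcd(|Δx|,|Δy|)+1 lattice points, so counting each shared vertex once the boundary has gcd(28,12) + gcd(28,21) + gcd(23,51) + gcd(35,16) + gcd(58,68) = 4+7+1+1+2 = 15.
Pick's theorem gives I = A − B/2 + 1 = 4991/2 − 15/2 + 1 = 2489.

2489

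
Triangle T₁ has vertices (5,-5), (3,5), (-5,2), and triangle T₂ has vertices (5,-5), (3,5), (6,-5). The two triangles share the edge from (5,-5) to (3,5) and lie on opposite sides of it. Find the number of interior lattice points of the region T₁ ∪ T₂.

47

The union is the simple quadrilateral with vertices (5,-5), (-5,2), (3,5), (6,-5) in order.
Using the shoelace formula, 2A = |(5·2 − (-5)·(-5)) + ((-5)·5 − 3·2) + (3·(-5) − 6·5) + (6·(-5) − 5·(-5))| = 96, so the area is 48.
The number of boundary lattice points is Σ gcd(|Δx|,|Δy|) = gcd(10,7) + gcd(8,3) + gcd(3,10) + gcd(1,0) = 1+1+1+1 = 4.
By Pick's theorem I = A − B/2 + 1 = 48 − 4/2 + 1 = 47.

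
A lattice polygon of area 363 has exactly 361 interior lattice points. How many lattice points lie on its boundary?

Pick's theorem gives A = I + B/2 − 1, so B = 2(A − I + 1) = 2(363 − 361 + 1) = 6.

6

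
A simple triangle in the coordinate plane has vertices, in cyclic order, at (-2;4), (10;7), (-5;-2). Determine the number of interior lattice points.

28

By the shoelace formula, twice the signed area is |[(-2)·7 − 10·4] + [10·(-2) − (-5)·7] + [(-5)·4 − (-2)·(-2)]| = 63, so the area is 31.5.
The number of boundary lattice points is Σ gcd(|Δx|,|Δy|) = gcd(12,3) + gcd(15,9) + gcd(3,6) = 3+3+3 = 9.
By Pick's theorem A = I + B/2 − 1, so I = 31.5 − 9/2 + 1 = 28.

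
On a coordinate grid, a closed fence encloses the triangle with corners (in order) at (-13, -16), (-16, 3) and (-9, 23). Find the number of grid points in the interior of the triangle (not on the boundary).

96

The shoelace formula gives twice the area as |((-13)·3 − (-16)·(-16)) + ((-16)·23 − (-9)·3) + ((-9)·(-16) − (-13)·23)| = 193, so the area is 193/2.
Along each edge there are gcd(|Δx|,|Δy|)+1 lattice points, so counting each shared vertex once the boundary has gcd(3,19) + gcd(7,20) + gcd(4,39) = 1+1+1 = 3.
By Pick's theorem A = I + B/2 − 1, so I = 193/2 − 3/2 + 1 = 96.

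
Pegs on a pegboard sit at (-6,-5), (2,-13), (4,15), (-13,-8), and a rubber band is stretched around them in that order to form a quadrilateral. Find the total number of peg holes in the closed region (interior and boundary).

Using the shoelace formula, 2A = |((-6)·(-13) − 2·(-5)) + (2·15 − 4·(-13)) + (4·(-8) − (-13)·15) + ((-13)·(-5) − (-6)·(-8))| = 350, so the area is 175.
Along each edge there are gcd(|Δx|,|Δy|)+1 lattice points, so counting each shared vertex once the boundary has gcd(8,8) + gcd(2,28) + gcd(17,23) + gcd(7,3) = 8+2+1+1 = 12.
Pick's theorem gives I = A − B/2 + 1 = 175 − 12/2 + 1 = 170, so the closed region contains I + B = 170 + 12 = 182 lattice points.

182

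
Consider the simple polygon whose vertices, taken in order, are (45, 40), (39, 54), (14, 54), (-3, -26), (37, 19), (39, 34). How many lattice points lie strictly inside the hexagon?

1716

Using the shoelace formula, 2A = |[45·54 − 39·40] + [39·54 − 14·54] + [14·(-26) − (-3)·54] + [(-3)·19 − 37·(-26)] + [37·34 − 39·19] + [39·40 − 45·34]| = 3470, so the area is 1735.
The number of boundary lattice points is Σ gcd(|Δx|,|Δy|) = gcd(6,14) + gcd(25,0) + gcd(17,80) + gcd(40,45) + gcd(2,15) + gcd(6,6) = 2+25+1+5+1+6 = 40.
By Pick's theorem A = I + B/2 − 1, so I = 1735 − 40/2 + 1 = 1716.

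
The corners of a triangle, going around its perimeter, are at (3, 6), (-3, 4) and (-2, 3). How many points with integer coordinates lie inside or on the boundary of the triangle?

The shoelace formula gives twice the area as |(3·4 − (-3)·6) + ((-3)·3 − (-2)·4) + ((-2)·6 − 3·3)| = 8, so the area is 4.
Summing gcd(|Δx|,|Δy|) over the edges gives the boundary count: gcd(6,2) + gcd(1,1) + gcd(5,3) = 2+1+1 = 4.
Pick's theorem gives I = A − B/2 + 1 = 4 − 4/2 + 1 = 3, so the closed region contains I + B = 3 + 4 = 7 lattice points.

7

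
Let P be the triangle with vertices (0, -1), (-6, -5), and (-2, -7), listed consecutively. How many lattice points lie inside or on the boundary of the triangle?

18

The shoelace formula gives twice the area as |(0·(-5) − (-6)·(-1)) + ((-6)·(-7) − (-2)·(-5)) + ((-2)·(-1) − 0·(-7))| = 28, so the area is 14.
The number of boundary lattice points is Σ gcd(|Δx|,|Δy|) = gcd(6,4) + gcd(4,2) + gcd(2,6) = 2+2+2 = 6.
Pick's theorem gives I = A − B/2 + 1 = 14 − 6/2 + 1 = 12, so the closed region contains I + B = 12 + 6 = 18 lattice points.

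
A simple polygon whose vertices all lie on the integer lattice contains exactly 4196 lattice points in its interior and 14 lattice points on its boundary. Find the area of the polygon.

4202

Pick's theorem states A = I + B/2 − 1, so A = 4196 + 14/2 − 1 = 4202.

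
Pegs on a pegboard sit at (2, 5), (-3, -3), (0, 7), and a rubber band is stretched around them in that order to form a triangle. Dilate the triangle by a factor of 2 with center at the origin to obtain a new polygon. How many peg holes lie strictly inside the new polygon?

49

By the shoelace formula, twice the signed area is |[2·(-3) − (-3)·5] + [(-3)·7 − 0·(-3)] + [0·5 − 2·7]| = 26, so the area is 13.
Summing gcd(|Δx|,|Δy|) over the edges gives the boundary count: gcd(5,8) + gcd(3,10) + gcd(2,2) = 1+1+2 = 4.
Scaling by 2 multiplies the area by 2² = 4 (so the new area is 52) and multiplies the boundary lattice-point count by 2, giving 8.
By Pick's theorem, the interior count of the dilated polygon is 52 − 8/2 + 1 = 49.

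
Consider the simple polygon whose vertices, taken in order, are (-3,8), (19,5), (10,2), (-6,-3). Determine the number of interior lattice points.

By the shoelace formula, twice the signed area is |((-3)·5 − 19·8) + (19·2 − 10·5) + (10·(-3) − (-6)·2) + ((-6)·8 − (-3)·(-3))| = 254, so the area is 127.
Summing gcd(|Δx|,|Δy|) over the edges gives the boundary count: gcd(22,3) + gcd(9,3) + gcd(16,5) + gcd(3,11) = 1+3+1+1 = 6.
By Pick's theorem A = I + B/2 − 1, so I = 127 − 6/2 + 1 = 125.

125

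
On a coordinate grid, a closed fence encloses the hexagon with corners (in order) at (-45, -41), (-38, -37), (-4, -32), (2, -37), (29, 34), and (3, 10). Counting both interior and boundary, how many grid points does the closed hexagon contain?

By the shoelace formula, twice the signed area is |[(-45)·(-37) − (-38)·(-41)] + [(-38)·(-32) − (-4)·(-37)] + [(-4)·(-37) − 2·(-32)] + [2·34 − 29·(-37)] + [29·10 − 3·34] + [3·(-41) − (-45)·10]| = 3043, so the area is 1521.5.
Along each edge there are gcd(|Δx|,|Δy|)+1 lattice points, so counting each shared vertex once the boundary has gcd(7,4) + gcd(34,5) + gcd(6,5) + gcd(27,71) + gcd(26,24) + gcd(48,51) = 1+1+1+1+2+3 = 9.
Pick's theorem gives I = A − B/2 + 1 = 1521.5 − 9/2 + 1 = 1518, so the closed region contains I + B = 1518 + 9 = 1527 lattice points.

1527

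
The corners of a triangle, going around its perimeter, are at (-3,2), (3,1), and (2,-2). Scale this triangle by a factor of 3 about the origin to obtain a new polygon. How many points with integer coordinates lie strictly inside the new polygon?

82

Using the shoelace formula, 2A = |[(-3)·1 − 3·2] + [3·(-2) − 2·1] + [2·2 − (-3)·(-2)]| = 19, so the area is 19/2.
Summing gcd(|Δx|,|Δy|) over the edges gives the boundary count: gcd(6,1) + gcd(1,3) + gcd(5,4) = 1+1+1 = 3.
Scaling by 3 multiplies the area by 3² = 9 (so the new area is 85.5) and multiplies the boundary lattice-point count by 3, giving 9.
By Pick's theorem, the interior count of the dilated polygon is 85.5 − 9/2 + 1 = 82.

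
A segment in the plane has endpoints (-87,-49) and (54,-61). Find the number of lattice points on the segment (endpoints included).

4

The number of lattice points on a segment between lattice points is gcd(|Δx|,|Δy|) + 1 = gcd(141,12) + 1 = 3 + 1 = 4.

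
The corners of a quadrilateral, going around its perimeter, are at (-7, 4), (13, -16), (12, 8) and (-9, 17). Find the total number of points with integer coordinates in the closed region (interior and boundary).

The shoelace formula gives twice the area as |[(-7)·(-16) − 13·4] + [13·8 − 12·(-16)] + [12·17 − (-9)·8] + [(-9)·4 − (-7)·17]| = 715, so the area is 715/2.
Along each edge there are gcd(|Δx|,|Δy|)+1 lattice points, so counting each shared vertex once the boundary has gcd(20,20) + gcd(1,24) + gcd(21,9) + gcd(2,13) = 20+1+3+1 = 25.
Pick's theorem gives I = A − B/2 + 1 = 715/2 − 25/2 + 1 = 346, so the closed region contains I + B = 346 + 25 = 371 lattice points.

371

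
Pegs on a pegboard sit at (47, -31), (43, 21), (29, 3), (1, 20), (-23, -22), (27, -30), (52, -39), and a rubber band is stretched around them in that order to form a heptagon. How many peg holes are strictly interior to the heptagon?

2426

Using the shoelace formula, 2A = |(47·21 − 43·(-31)) + (43·3 − 29·21) + (29·20 − 1·3) + (1·(-22) − (-23)·20) + ((-23)·(-30) − 27·(-22)) + (27·(-39) − 52·(-30)) + (52·(-31) − 47·(-39))| = 4867, so the area is 2433.5.
The number of boundary lattice points is Σ gcd(|Δx|,|Δy|) = gcd(4,52) + gcd(14,18) + gcd(28,17) + gcd(24,42) + gcd(50,8) + gcd(25,9) + gcd(5,8) = 4+2+1+6+2+1+1 = 17.
By Pick's theorem A = I + B/2 − 1, so I = 2433.5 − 17/2 + 1 = 2426.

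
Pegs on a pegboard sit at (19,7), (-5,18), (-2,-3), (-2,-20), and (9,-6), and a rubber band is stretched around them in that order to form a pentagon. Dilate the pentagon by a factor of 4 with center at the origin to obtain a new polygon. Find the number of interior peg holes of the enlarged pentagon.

By the shoelace formula, twice the signed area is |[19·18 − (-5)·7] + [(-5)·(-3) − (-2)·18] + [(-2)·(-20) − (-2)·(-3)] + [(-2)·(-6) − 9·(-20)] + [9·7 − 19·(-6)]| = 831, so the area is 415.5.
The number of boundary lattice points is Σ gcd(|Δx|,|Δy|) = gcd(24,11) + gcd(3,21) + gcd(0,17) + gcd(11,14) + gcd(10,13) = 1+3+17+1+1 = 23.
Scaling by 4 multiplies the area by 4² = 16 (so the new area is 6648) and multiplies the boundary lattice-point count by 4, giving 92.
By Pick's theorem, the interior count of the dilated polygon is 6648 − 92/2 + 1 = 6603.

6603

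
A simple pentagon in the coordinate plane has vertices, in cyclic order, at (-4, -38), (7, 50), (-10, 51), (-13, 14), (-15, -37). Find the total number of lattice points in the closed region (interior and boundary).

Using the shoelace formula, 2A = |((-4)·50 − 7·(-38)) + (7·51 − (-10)·50) + ((-10)·14 − (-13)·51) + ((-13)·(-37) − (-15)·14) + ((-15)·(-38) − (-4)·(-37))| = 2559, so the area is 2559/2.
Summing gcd(|Δx|,|Δy|) over the edges gives the boundary count: gcd(11,88) + gcd(17,1) + gcd(3,37) + gcd(2,51) + gcd(11,1) = 11+1+1+1+1 = 15.
Pick's theorem gives I = A − B/2 + 1 = 2559/2 − 15/2 + 1 = 1273, so the closed region contains I + B = 1273 + 15 = 1288 lattice points.

1288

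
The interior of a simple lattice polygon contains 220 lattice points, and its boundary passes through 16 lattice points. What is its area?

By Pick's theorem, A = I + B/2 − 1 = 220 + 16/2 − 1 = 227.

227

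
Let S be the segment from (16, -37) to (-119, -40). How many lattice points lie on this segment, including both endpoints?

4

The number of lattice points on a segment between lattice points is gcd(|Δx|,|Δy|) + 1 = gcd(135,3) + 1 = 3 + 1 = 4.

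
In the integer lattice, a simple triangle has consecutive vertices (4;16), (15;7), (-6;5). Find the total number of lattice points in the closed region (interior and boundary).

By the shoelace formula, twice the signed area is |[4·7 − 15·16] + [15·5 − (-6)·7] + [(-6)·16 − 4·5]| = 211, so the area is 211/2.
Summing gcd(|Δx|,|Δy|) over the edges gives the boundary count: gcd(11,9) + gcd(21,2) + gcd(10,11) = 1+1+1 = 3.
Pick's theorem gives I = A − B/2 + 1 = 211/2 − 3/2 + 1 = 105, so the closed region contains I + B = 105 + 3 = 108 lattice points.

108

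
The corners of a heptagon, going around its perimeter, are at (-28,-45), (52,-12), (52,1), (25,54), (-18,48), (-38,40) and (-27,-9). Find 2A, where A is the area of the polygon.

11796

By the shoelace formula, twice the signed area is |((-28)·(-12) − 52·(-45)) + (52·1 − 52·(-12)) + (52·54 − 25·1) + (25·48 − (-18)·54) + ((-18)·40 − (-38)·48) + ((-38)·(-9) − (-27)·40) + ((-27)·(-45) − (-28)·(-9))| = 11796, so the area is 5898.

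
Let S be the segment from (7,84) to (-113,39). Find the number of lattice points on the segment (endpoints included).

The number of lattice points on a segment between lattice points is gcd(|Δx|,|Δy|) + 1 = gcd(120,45) + 1 = 15 + 1 = 16.

16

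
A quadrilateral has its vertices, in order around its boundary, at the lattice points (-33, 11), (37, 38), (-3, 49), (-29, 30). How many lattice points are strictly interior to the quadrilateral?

1133

The shoelace formula gives twice the area as |[(-33)·38 − 37·11] + [37·49 − (-3)·38] + [(-3)·30 − (-29)·49] + [(-29)·11 − (-33)·30]| = 2268, so the area is 1134.
Along each edge there are gcd(|Δx|,|Δy|)+1 lattice points, so counting each shared vertex once the boundary has gcd(70,27) + gcd(40,11) + gcd(26,19) + gcd(4,19) = 1+1+1+1 = 4.
Pick's theorem gives I = A − B/2 + 1 = 1134 − 4/2 + 1 = 1133.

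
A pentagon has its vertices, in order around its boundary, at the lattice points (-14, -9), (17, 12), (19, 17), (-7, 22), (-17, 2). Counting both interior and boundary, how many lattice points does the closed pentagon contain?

By the shoelace formula, twice the signed area is |[(-14)·12 − 17·(-9)] + [17·17 − 19·12] + [19·22 − (-7)·17] + [(-7)·2 − (-17)·22] + [(-17)·(-9) − (-14)·2]| = 1124, so the area is 562.
The number of boundary lattice points is Σ gcd(|Δx|,|Δy|) = gcd(31,21) + gcd(2,5) + gcd(26,5) + gcd(10,20) + gcd(3,11) = 1+1+1+10+1 = 14.
Pick's theorem gives I = A − B/2 + 1 = 562 − 14/2 + 1 = 556, so the closed region contains I + B = 556 + 14 = 570 lattice points.

570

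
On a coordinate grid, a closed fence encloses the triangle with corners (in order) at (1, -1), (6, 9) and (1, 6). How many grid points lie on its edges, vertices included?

13

Summing gcd(|Δx|,|Δy|) over the edges gives the boundary count: gcd(5,10) + gcd(5,3) + gcd(0,7) = 5+1+7 = 13.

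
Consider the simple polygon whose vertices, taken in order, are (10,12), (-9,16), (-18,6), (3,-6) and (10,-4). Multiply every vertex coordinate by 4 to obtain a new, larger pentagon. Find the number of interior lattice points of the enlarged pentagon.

Using the shoelace formula, 2A = |[10·16 − (-9)·12] + [(-9)·6 − (-18)·16] + [(-18)·(-6) − 3·6] + [3·(-4) − 10·(-6)] + [10·12 − 10·(-4)]| = 800, so the area is 400.
The number of boundary lattice points is Σ gcd(|Δx|,|Δy|) = gcd(19,4) + gcd(9,10) + gcd(21,12) + gcd(7,2) + gcd(0,16) = 1+1+3+1+16 = 22.
Scaling by 4 multiplies the area by 4² = 16 (so the new area is 6400) and multiplies the boundary lattice-point count by 4, giving 88.
By Pick's theorem, the interior count of the dilated polygon is 6400 − 88/2 + 1 = 6357.

6357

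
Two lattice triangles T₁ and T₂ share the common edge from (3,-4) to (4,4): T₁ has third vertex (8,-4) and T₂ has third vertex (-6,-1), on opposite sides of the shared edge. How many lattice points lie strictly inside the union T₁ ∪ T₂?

The union is the simple quadrilateral with vertices (3,-4), (8,-4), (4,4), (-6,-1) in order.
Using the shoelace formula, 2A = |[3·(-4) − 8·(-4)] + [8·4 − 4·(-4)] + [4·(-1) − (-6)·4] + [(-6)·(-4) − 3·(-1)]| = 115, so the area is 115/2.
Summing gcd(|Δx|,|Δy|) over the edges gives the boundary count: gcd(5,0) + gcd(4,8) + gcd(10,5) + gcd(9,3) = 5+4+5+3 = 17.
By Pick's theorem I = A − B/2 + 1 = 115/2 − 17/2 + 1 = 50.

50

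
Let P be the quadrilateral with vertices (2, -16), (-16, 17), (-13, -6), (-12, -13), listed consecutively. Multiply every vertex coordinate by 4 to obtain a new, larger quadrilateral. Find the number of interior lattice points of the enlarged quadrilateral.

Using the shoelace formula, 2A = |(2·17 − (-16)·(-16)) + ((-16)·(-6) − (-13)·17) + ((-13)·(-13) − (-12)·(-6)) + ((-12)·(-16) − 2·(-13))| = 410, so the area is 205.
Along each edge there are gcd(|Δx|,|Δy|)+1 lattice points, so counting each shared vertex once the boundary has gcd(18,33) + gcd(3,23) + gcd(1,7) + gcd(14,3) = 3+1+1+1 = 6.
Scaling by 4 multiplies the area by 4² = 16 (so the new area is 3280) and multiplies the boundary lattice-point count by 4, giving 24.
By Pick's theorem, the interior count of the dilated polygon is 3280 − 24/2 + 1 = 3269.

3269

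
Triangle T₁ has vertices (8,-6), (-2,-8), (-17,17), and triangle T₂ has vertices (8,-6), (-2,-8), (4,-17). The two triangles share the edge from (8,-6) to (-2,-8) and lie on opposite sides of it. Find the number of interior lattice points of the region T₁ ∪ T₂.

The union is the simple quadrilateral with vertices (8,-6), (-17,17), (-2,-8), (4,-17) in order.
Using the shoelace formula, 2A = |[8·17 − (-17)·(-6)] + [(-17)·(-8) − (-2)·17] + [(-2)·(-17) − 4·(-8)] + [4·(-6) − 8·(-17)]| = 382, so the area is 191.
Summing gcd(|Δx|,|Δy|) over the edges gives the boundary count: gcd(25,23) + gcd(15,25) + gcd(6,9) + gcd(4,11) = 1+5+3+1 = 10.
By Pick's theorem I = A − B/2 + 1 = 191 − 10/2 + 1 = 187.

187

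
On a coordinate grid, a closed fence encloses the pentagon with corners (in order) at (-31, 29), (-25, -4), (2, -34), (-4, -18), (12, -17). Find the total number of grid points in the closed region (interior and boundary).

826

By the shoelace formula, twice the signed area is |((-31)·(-4) − (-25)·29) + ((-25)·(-34) − 2·(-4)) + (2·(-18) − (-4)·(-34)) + ((-4)·(-17) − 12·(-18)) + (12·29 − (-31)·(-17))| = 1640, so the area is 820.
Summing gcd(|Δx|,|Δy|) over the edges gives the boundary count: gcd(6,33) + gcd(27,30) + gcd(6,16) + gcd(16,1) + gcd(43,46) = 3+3+2+1+1 = 10.
Pick's theorem gives I = A − B/2 + 1 = 820 − 10/2 + 1 = 816, so the closed region contains I + B = 816 + 10 = 826 lattice points.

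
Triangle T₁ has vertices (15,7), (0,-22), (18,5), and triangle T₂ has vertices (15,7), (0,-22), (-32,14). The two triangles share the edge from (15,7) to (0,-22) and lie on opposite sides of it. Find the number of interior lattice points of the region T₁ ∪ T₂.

786

The union is the simple quadrilateral with vertices (15,7), (18,5), (0,-22), (-32,14) in order.
By the shoelace formula, twice the signed area is |[15·5 − 18·7] + [18·(-22) − 0·5] + [0·14 − (-32)·(-22)] + [(-32)·7 − 15·14]| = 1585, so the area is 1585/2.
Summing gcd(|Δx|,|Δy|) over the edges gives the boundary count: gcd(3,2) + gcd(18,27) + gcd(32,36) + gcd(47,7) = 1+9+4+1 = 15.
By Pick's theorem I = A − B/2 + 1 = 1585/2 − 15/2 + 1 = 786.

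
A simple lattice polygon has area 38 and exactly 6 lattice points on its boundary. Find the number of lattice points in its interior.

From Pick's theorem, I = A − B/2 + 1 = 38 − 6/2 + 1 = 36.

36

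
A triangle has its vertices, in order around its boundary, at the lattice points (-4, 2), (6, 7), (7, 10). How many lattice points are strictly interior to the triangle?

The shoelace formula gives twice the area as |((-4)·7 − 6·2) + (6·10 − 7·7) + (7·2 − (-4)·10)| = 25, so the area is 25/2.
Along each edge there are gcd(|Δx|,|Δy|)+1 lattice points, so counting each shared vertex once the boundary has gcd(10,5) + gcd(1,3) + gcd(11,8) = 5+1+1 = 7.
By Pick's theorem A = I + B/2 − 1, so I = 25/2 − 7/2 + 1 = 10.

10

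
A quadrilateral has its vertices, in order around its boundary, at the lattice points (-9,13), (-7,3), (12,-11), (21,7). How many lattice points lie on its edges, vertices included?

18

Summing gcd(|Δx|,|Δy|) over the edges gives the boundary count: gcd(2,10) + gcd(19,14) + gcd(9,18) + gcd(30,6) = 2+1+9+6 = 18.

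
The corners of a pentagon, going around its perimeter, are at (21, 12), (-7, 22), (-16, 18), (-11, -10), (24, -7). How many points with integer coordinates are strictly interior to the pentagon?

Using the shoelace formula, 2A = |[21·22 − (-7)·12] + [(-7)·18 − (-16)·22] + [(-16)·(-10) − (-11)·18] + [(-11)·(-7) − 24·(-10)] + [24·12 − 21·(-7)]| = 1882, so the area is 941.
Summing gcd(|Δx|,|Δy|) over the edges gives the boundary count: gcd(28,10) + gcd(9,4) + gcd(5,28) + gcd(35,3) + gcd(3,19) = 2+1+1+1+1 = 6.
By Pick's theorem A = I + B/2 − 1, so I = 941 − 6/2 + 1 = 939.

939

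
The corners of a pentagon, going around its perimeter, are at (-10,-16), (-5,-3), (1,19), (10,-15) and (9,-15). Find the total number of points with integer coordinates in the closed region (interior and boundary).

The shoelace formula gives twice the area as |[(-10)·(-3) − (-5)·(-16)] + [(-5)·19 − 1·(-3)] + [1·(-15) − 10·19] + [10·(-15) − 9·(-15)] + [9·(-16) − (-10)·(-15)]| = 656, so the area is 328.
The number of boundary lattice points is Σ gcd(|Δx|,|Δy|) = gcd(5,13) + gcd(6,22) + gcd(9,34) + gcd(1,0) + gcd(19,1) = 1+2+1+1+1 = 6.
Pick's theorem gives I = A − B/2 + 1 = 328 − 6/2 + 1 = 326, so the closed region contains I + B = 326 + 6 = 332 lattice points.

332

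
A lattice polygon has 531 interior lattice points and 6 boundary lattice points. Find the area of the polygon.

Pick's theorem states A = I + B/2 − 1, so A = 531 + 6/2 − 1 = 533.

533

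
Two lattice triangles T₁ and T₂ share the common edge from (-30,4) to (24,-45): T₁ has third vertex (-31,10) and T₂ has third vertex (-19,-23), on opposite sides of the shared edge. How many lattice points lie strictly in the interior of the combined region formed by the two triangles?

569

The union is the simple quadrilateral with vertices (-30,4), (-31,10), (24,-45), (-19,-23) in order.
Using the shoelace formula, 2A = |[(-30)·10 − (-31)·4] + [(-31)·(-45) − 24·10] + [24·(-23) − (-19)·(-45)] + [(-19)·4 − (-30)·(-23)]| = 1194, so the area is 597.
Summing gcd(|Δx|,|Δy|) over the edges gives the boundary count: gcd(1,6) + gcd(55,55) + gcd(43,22) + gcd(11,27) = 1+55+1+1 = 58.
By Pick's theorem I = A − B/2 + 1 = 597 − 58/2 + 1 = 569.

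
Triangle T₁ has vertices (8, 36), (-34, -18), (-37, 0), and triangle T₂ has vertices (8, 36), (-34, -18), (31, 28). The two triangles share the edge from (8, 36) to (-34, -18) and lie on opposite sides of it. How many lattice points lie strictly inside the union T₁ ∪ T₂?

The union is the simple quadrilateral with vertices (8, 36), (-37, 0), (-34, -18), (31, 28) in order.
Using the shoelace formula, 2A = |(8·0 − (-37)·36) + ((-37)·(-18) − (-34)·0) + ((-34)·28 − 31·(-18)) + (31·36 − 8·28)| = 2496, so the area is 1248.
Summing gcd(|Δx|,|Δy|) over the edges gives the boundary count: gcd(45,36) + gcd(3,18) + gcd(65,46) + gcd(23,8) = 9+3+1+1 = 14.
By Pick's theorem I = A − B/2 + 1 = 1248 − 14/2 + 1 = 1242.

1242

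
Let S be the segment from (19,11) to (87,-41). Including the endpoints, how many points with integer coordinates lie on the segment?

5

The number of lattice points on a segment between lattice points is gcd(|Δx|,|Δy|) + 1 = gcd(68,52) + 1 = 4 + 1 = 5.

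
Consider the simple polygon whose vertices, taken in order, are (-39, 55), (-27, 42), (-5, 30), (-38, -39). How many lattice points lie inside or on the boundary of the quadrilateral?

Using the shoelace formula, 2A = |[(-39)·42 − (-27)·55] + [(-27)·30 − (-5)·42] + [(-5)·(-39) − (-38)·30] + [(-38)·55 − (-39)·(-39)]| = 3029, so the area is 3029/2.
Along each edge there are gcd(|Δx|,|Δy|)+1 lattice points, so counting each shared vertex once the boundary has gcd(12,13) + gcd(22,12) + gcd(33,69) + gcd(1,94) = 1+2+3+1 = 7.
Pick's theorem gives I = A − B/2 + 1 = 3029/2 − 7/2 + 1 = 1512, so the closed region contains I + B = 1512 + 7 = 1519 lattice points.

1519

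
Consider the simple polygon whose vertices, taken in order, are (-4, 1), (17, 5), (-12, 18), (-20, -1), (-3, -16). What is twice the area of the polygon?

951

The shoelace formula gives twice the area as |((-4)·5 − 17·1) + (17·18 − (-12)·5) + ((-12)·(-1) − (-20)·18) + ((-20)·(-16) − (-3)·(-1)) + ((-3)·1 − (-4)·(-16))| = 951, so the area is 951/2.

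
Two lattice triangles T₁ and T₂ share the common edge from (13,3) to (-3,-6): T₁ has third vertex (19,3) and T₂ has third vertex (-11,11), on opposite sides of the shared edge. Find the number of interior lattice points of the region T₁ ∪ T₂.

The union is the simple quadrilateral with vertices (13,3), (19,3), (-3,-6), (-11,11) in order.
Using the shoelace formula, 2A = |(13·3 − 19·3) + (19·(-6) − (-3)·3) + ((-3)·11 − (-11)·(-6)) + ((-11)·3 − 13·11)| = 398, so the area is 199.
The number of boundary lattice points is Σ gcd(|Δx|,|Δy|) = gcd(6,0) + gcd(22,9) + gcd(8,17) + gcd(24,8) = 6+1+1+8 = 16.
By Pick's theorem I = A − B/2 + 1 = 199 − 16/2 + 1 = 192.

192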